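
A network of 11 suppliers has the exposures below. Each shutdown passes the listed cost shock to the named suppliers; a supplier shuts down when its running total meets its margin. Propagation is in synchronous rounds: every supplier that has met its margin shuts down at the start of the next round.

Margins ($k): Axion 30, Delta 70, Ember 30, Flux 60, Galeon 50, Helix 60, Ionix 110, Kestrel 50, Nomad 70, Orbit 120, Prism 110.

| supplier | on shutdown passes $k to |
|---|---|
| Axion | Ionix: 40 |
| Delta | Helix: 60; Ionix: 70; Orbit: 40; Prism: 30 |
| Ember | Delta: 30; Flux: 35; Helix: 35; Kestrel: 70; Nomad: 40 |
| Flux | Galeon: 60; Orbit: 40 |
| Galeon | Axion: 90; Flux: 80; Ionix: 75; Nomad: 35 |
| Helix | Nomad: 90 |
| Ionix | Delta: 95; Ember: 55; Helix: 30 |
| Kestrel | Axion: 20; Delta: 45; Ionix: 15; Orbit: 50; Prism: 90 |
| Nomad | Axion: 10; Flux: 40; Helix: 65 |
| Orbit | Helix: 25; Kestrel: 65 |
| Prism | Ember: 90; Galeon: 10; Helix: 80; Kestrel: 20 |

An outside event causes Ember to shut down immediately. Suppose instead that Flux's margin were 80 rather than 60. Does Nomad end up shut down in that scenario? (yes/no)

yes

With Flux's margin at 80:
Round 1 — Ember shuts down (initial).
  Delta: +30 → 30 < 70
  Flux: +35 → 35 < 80
  Helix: +35 → 35 < 60
  Kestrel: +70 → 70 ≥ 50
  Nomad: +40 → 40 < 70
Round 2 — Kestrel shuts down.
  Axion: +20 → 20 < 30
  Delta: +45 → 75 ≥ 70
  Ionix: +15 → 15 < 110
  Orbit: +50 → 50 < 120
  Prism: +90 → 90 < 110
Round 3 — Delta shuts down.
  Helix: +60 → 95 ≥ 60
  Ionix: +70 → 85 < 110
  Orbit: +40 → 90 < 120
  Prism: +30 → 120 ≥ 110
Round 4 — Helix, Prism shut down.
  Galeon: +10 → 10 < 50
  Nomad: +90 → 130 ≥ 70
Round 5 — Nomad shuts down.
  Axion: +10 → 30 ≥ 30
  Flux: +40 → 75 < 80
Round 6 — Axion shuts down.
  Ionix: +40 → 125 ≥ 110
Round 7 — Ionix shuts down.
No further shutdowns.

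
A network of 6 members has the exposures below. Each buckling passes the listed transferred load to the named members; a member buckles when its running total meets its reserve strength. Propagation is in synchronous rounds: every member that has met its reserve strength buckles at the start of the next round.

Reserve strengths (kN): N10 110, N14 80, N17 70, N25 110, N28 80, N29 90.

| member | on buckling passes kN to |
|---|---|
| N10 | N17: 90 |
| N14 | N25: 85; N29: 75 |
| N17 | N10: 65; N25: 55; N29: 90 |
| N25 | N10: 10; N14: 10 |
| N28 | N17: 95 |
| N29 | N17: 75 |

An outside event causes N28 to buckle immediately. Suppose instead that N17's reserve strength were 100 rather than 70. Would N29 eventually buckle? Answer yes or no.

no

With N17's reserve strength at 100:
Round 1 — N28 buckles (initial).
  N17: +95 → 95 < 100
No further bucklings.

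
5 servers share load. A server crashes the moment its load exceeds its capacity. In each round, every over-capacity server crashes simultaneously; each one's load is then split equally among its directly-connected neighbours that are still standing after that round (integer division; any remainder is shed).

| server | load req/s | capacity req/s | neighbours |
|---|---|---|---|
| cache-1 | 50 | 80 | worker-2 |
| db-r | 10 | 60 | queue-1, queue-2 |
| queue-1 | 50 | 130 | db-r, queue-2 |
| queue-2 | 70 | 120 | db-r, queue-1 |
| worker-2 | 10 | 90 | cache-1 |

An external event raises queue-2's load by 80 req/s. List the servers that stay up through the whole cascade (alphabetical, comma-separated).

cache-1, worker-2

Round 1 — queue-2 at 150 > 120. queue-2 crashes.
  queue-2 sheds 150 req/s to db-r, queue-1: 75 each.
    db-r: 10+75 = 85 > 60
    queue-1: 50+75 = 125 ≤ 130
Round 2 — db-r crashes.
  db-r sheds 85 req/s to queue-1: 85 each.
    queue-1: 125+85 = 210 > 130
Round 3 — queue-1 crashes.
  queue-1 sheds 210 req/s: no online neighbours, lost.
No further crashes.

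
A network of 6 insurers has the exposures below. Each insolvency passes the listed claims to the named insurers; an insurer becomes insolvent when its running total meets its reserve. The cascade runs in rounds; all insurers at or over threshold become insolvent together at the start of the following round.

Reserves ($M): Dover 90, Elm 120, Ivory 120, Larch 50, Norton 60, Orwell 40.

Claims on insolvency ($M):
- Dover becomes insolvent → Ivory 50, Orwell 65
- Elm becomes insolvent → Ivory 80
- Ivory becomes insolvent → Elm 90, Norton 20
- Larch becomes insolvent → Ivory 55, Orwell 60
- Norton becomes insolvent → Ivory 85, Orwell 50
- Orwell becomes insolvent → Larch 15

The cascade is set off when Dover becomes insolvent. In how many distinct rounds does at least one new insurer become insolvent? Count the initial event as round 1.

Round 1 — Dover becomes insolvent (initial).
  Ivory: +50 → 50 < 120
  Orwell: +65 → 65 ≥ 40
Round 2 — Orwell becomes insolvent.
  Larch: +15 → 15 < 50
No further insolvencies.

2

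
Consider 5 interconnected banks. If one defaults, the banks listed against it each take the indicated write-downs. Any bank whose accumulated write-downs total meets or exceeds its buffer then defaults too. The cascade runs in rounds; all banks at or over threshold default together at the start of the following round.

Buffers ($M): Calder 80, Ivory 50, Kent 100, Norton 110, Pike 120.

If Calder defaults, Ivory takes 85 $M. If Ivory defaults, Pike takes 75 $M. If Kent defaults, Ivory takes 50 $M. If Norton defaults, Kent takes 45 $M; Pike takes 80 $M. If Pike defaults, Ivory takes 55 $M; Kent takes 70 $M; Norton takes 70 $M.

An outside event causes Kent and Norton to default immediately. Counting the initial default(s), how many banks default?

Round 1 — Kent, Norton default (initial).
  Ivory: +50 → 50 ≥ 50
  Pike: +80 → 80 < 120
Round 2 — Ivory defaults.
  Pike: +75 → 155 ≥ 120
Round 3 — Pike defaults.
No further defaults.

4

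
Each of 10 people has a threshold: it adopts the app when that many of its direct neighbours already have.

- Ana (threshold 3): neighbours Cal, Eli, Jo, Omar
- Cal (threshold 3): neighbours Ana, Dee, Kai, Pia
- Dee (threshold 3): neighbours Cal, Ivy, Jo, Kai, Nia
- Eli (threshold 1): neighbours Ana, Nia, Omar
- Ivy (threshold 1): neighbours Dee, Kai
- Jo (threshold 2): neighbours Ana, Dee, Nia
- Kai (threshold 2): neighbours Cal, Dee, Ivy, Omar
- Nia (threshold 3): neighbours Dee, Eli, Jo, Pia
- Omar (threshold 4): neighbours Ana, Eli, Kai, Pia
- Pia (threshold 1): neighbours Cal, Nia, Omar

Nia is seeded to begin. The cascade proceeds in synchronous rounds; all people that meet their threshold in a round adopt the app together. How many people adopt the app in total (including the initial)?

3

Round 1 — Nia adopts the app (initial).
Round 2 — checking thresholds:
  Dee: 1 of 5 neighbours < 3, below threshold.
  Eli: 1 of 3 neighbours ≥ 1, adopts the app.
  Jo: 1 of 3 neighbours < 2, below threshold.
  Pia: 1 of 3 neighbours ≥ 1, adopts the app.
Round 3 — no new adoptions; cascade stops.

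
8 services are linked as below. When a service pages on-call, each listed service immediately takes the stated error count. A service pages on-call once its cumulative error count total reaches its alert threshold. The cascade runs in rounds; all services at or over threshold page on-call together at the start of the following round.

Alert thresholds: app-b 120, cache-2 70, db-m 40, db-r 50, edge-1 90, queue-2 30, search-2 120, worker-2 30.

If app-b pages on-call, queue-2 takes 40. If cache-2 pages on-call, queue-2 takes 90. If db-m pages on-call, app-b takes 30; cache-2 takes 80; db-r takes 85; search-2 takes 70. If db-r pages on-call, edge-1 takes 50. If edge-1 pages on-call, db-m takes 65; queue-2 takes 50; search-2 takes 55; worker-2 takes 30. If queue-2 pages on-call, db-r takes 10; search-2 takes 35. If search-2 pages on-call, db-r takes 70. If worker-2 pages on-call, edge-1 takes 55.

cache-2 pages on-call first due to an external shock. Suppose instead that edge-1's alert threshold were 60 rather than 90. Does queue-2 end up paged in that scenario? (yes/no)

yes

With edge-1's alert threshold at 60:
Round 1 — cache-2 pages on-call (initial).
  queue-2: +90 → 90 ≥ 30
Round 2 — queue-2 pages on-call.
  db-r: +10 → 10 < 50
  search-2: +35 → 35 < 120
No further pages.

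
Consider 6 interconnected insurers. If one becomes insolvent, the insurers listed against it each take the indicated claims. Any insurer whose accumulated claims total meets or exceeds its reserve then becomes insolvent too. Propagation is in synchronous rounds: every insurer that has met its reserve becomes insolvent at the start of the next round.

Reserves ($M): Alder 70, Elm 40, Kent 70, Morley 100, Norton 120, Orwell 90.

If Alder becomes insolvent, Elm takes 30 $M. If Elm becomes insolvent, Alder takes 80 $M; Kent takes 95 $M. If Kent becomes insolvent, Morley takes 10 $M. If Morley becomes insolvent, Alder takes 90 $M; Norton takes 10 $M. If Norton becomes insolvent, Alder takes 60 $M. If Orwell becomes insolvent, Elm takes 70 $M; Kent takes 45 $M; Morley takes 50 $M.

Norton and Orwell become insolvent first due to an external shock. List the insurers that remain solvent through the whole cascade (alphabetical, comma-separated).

Round 1 — Norton, Orwell become insolvent (initial).
  Alder: +60 → 60 < 70
  Elm: +70 → 70 ≥ 40
  Kent: +45 → 45 < 70
  Morley: +50 → 50 < 100
Round 2 — Elm becomes insolvent.
  Alder: +80 → 140 ≥ 70
  Kent: +95 → 140 ≥ 70
Round 3 — Alder, Kent become insolvent.
  Morley: +10 → 60 < 100
No further insolvencies.

Morley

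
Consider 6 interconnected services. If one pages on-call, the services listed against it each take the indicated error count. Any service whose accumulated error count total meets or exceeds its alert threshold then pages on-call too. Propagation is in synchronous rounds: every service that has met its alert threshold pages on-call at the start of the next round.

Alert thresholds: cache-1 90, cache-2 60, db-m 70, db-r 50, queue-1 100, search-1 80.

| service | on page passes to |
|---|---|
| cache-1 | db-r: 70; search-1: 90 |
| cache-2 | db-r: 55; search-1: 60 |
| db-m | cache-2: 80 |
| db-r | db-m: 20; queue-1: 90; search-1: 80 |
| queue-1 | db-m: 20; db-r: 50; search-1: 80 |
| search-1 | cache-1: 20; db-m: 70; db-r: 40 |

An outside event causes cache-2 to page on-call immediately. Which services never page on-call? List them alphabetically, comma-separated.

Round 1 — cache-2 pages on-call (initial).
  db-r: +55 → 55 ≥ 50
  search-1: +60 → 60 < 80
Round 2 — db-r pages on-call.
  db-m: +20 → 20 < 70
  queue-1: +90 → 90 < 100
  search-1: +80 → 140 ≥ 80
Round 3 — search-1 pages on-call.
  cache-1: +20 → 20 < 90
  db-m: +70 → 90 ≥ 70
Round 4 — db-m pages on-call.
No further pages.

cache-1, queue-1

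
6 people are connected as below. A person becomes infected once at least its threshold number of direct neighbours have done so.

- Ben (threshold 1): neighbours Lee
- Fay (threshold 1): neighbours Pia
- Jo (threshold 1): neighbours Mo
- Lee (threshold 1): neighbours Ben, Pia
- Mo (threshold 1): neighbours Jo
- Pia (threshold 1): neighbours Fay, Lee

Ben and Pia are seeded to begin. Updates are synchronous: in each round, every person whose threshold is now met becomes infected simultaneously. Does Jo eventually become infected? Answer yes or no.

Round 1 — Ben, Pia become infected (initial).
Round 2 — checking thresholds:
  Fay: 1 of 1 neighbours ≥ 1, becomes infected.
  Lee: 2 of 2 neighbours ≥ 1, becomes infected.
Round 3 — no new infections; cascade stops.

no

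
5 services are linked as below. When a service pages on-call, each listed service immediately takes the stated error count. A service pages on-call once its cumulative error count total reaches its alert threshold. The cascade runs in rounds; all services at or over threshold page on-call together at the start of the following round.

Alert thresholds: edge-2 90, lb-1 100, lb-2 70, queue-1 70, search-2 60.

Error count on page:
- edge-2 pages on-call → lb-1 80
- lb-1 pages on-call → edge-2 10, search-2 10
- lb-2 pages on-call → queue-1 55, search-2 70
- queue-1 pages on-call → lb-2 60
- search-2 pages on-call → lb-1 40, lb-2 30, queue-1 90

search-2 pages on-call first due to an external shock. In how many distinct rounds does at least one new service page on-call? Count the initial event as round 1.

3

Round 1 — search-2 pages on-call (initial).
  lb-1: +40 → 40 < 100
  lb-2: +30 → 30 < 70
  queue-1: +90 → 90 ≥ 70
Round 2 — queue-1 pages on-call.
  lb-2: +60 → 90 ≥ 70
Round 3 — lb-2 pages on-call.
No further pages.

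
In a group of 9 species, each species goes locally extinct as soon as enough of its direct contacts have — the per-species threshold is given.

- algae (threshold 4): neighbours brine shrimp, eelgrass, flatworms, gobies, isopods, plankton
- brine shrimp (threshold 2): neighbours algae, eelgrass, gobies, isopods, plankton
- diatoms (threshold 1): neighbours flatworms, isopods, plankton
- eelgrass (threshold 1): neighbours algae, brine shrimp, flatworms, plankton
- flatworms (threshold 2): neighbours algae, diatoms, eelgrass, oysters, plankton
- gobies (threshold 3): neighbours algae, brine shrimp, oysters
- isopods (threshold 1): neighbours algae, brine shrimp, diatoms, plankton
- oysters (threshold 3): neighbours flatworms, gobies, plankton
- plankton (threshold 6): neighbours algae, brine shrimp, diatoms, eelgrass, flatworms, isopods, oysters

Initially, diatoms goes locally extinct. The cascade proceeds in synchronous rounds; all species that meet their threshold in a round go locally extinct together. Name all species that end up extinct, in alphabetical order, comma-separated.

Round 1 — diatoms goes locally extinct (initial).
Round 2 — checking thresholds:
  flatworms: 1 of 5 neighbours < 2, below threshold.
  isopods: 1 of 4 neighbours ≥ 1, goes locally extinct.
  plankton: 1 of 7 neighbours < 6, below threshold.
Round 3 — no new extinctions; cascade stops.

diatoms, isopods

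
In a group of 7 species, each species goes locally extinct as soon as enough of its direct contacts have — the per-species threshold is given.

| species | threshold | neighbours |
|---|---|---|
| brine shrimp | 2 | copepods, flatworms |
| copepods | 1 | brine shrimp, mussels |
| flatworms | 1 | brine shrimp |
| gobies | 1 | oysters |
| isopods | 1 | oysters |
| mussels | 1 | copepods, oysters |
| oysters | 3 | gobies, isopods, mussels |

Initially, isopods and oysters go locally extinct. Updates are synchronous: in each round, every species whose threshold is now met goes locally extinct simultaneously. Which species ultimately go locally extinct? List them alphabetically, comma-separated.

copepods, gobies, isopods, mussels, oysters

Round 1 — isopods, oysters go locally extinct (initial).
Round 2 — checking thresholds:
  gobies: 1 of 1 neighbours ≥ 1, goes locally extinct.
  mussels: 1 of 2 neighbours ≥ 1, goes locally extinct.
Round 3 — checking thresholds:
  copepods: 1 of 2 neighbours ≥ 1, goes locally extinct.
Round 4 — no new extinctions; cascade stops.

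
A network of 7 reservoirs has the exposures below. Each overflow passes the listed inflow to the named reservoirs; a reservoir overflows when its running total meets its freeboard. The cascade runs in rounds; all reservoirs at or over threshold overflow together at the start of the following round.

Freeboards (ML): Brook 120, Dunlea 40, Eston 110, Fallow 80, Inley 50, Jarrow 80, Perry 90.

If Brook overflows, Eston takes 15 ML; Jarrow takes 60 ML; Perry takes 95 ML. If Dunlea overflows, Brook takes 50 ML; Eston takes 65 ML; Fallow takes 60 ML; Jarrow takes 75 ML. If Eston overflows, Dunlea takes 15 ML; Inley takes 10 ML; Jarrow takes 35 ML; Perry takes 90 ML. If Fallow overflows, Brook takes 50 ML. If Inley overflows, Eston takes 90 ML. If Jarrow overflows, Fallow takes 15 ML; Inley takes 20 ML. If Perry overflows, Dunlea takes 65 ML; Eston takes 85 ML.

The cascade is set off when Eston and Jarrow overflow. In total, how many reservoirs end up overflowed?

4

Round 1 — Eston, Jarrow overflow (initial).
  Dunlea: +15 → 15 < 40
  Fallow: +15 → 15 < 80
  Inley: +10+20 → 30 < 50
  Perry: +90 → 90 ≥ 90
Round 2 — Perry overflows.
  Dunlea: +65 → 80 ≥ 40
Round 3 — Dunlea overflows.
  Brook: +50 → 50 < 120
  Fallow: +60 → 75 < 80
No further overflows.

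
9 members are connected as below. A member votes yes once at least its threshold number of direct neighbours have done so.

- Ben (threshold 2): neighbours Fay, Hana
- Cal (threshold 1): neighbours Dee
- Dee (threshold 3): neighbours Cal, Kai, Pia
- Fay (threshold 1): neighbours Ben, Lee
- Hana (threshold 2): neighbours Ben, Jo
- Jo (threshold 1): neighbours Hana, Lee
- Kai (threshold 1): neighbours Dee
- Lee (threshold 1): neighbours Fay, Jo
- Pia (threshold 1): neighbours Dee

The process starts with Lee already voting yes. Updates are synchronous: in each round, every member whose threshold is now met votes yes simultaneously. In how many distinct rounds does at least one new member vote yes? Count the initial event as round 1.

Round 1 — Lee votes yes (initial).
Round 2 — checking thresholds:
  Fay: 1 of 2 neighbours ≥ 1, votes yes.
  Jo: 1 of 2 neighbours ≥ 1, votes yes.
Round 3 — no new yes votes; cascade stops.

2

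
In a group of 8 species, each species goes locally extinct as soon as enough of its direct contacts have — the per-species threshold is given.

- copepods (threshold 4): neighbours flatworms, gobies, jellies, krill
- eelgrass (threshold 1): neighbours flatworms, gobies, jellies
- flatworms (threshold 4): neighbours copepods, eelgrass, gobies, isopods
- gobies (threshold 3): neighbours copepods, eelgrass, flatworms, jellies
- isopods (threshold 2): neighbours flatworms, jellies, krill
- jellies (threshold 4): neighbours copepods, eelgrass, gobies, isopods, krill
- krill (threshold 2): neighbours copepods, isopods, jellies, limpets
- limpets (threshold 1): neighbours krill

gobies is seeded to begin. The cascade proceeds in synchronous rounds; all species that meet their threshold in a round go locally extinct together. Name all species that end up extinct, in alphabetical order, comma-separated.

eelgrass, gobies

Round 1 — gobies goes locally extinct (initial).
Round 2 — checking thresholds:
  copepods: 1 of 4 neighbours < 4, holds.
  eelgrass: 1 of 3 neighbours ≥ 1, goes locally extinct.
  flatworms: 1 of 4 neighbours < 4, holds.
  jellies: 1 of 5 neighbours < 4, holds.
Round 3 — no new extinctions; cascade stops.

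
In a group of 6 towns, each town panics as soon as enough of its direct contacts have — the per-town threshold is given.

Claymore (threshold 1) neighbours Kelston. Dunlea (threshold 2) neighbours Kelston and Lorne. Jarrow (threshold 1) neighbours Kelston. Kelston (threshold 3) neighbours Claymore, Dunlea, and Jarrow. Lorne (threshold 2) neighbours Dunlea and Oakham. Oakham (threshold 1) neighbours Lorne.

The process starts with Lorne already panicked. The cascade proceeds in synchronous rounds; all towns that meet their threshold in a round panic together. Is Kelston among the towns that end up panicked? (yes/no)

Round 1 — Lorne panics (initial).
Round 2 — checking thresholds:
  Dunlea: 1 of 2 neighbours < 2, below threshold.
  Oakham: 1 of 1 neighbours ≥ 1, panics.
Round 3 — no new panics; cascade stops.

no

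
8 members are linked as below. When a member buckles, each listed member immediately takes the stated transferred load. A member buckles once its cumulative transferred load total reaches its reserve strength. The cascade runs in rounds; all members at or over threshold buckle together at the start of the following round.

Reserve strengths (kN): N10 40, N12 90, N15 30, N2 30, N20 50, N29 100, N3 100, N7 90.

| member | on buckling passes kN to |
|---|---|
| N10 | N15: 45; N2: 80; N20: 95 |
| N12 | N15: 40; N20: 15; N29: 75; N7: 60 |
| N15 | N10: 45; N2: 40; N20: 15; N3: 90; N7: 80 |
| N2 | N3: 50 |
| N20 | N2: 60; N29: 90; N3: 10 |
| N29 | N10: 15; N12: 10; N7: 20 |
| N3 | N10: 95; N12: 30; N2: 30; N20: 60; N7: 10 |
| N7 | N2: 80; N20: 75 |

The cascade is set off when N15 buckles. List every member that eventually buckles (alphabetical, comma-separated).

Round 1 — N15 buckles (initial).
  N10: +45 → 45 ≥ 40
  N2: +40 → 40 ≥ 30
  N20: +15 → 15 < 50
  N3: +90 → 90 < 100
  N7: +80 → 80 < 90
Round 2 — N10, N2 buckle.
  N20: +95 → 110 ≥ 50
  N3: +50 → 140 ≥ 100
Round 3 — N20, N3 buckle.
  N12: +30 → 30 < 90
  N29: +90 → 90 < 100
  N7: +10 → 90 ≥ 90
Round 4 — N7 buckles.
No further bucklings.

N10, N15, N2, N20, N3, N7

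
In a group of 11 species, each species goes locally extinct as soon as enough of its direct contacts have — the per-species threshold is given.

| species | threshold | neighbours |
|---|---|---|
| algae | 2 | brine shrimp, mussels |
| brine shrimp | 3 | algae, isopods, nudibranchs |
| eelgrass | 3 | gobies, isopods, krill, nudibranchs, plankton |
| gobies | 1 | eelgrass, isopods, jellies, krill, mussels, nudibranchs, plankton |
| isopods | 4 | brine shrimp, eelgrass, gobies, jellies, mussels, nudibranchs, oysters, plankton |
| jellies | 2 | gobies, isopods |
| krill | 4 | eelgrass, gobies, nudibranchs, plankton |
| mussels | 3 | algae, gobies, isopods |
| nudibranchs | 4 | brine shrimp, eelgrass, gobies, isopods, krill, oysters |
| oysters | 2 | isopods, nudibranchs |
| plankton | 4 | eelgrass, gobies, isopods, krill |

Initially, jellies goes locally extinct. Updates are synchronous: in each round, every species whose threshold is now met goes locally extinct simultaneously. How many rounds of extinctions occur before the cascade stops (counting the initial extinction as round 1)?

Round 1 — jellies goes locally extinct (initial).
Round 2 — checking thresholds:
  gobies: 1 of 7 neighbours ≥ 1, goes locally extinct.
  isopods: 1 of 8 neighbours < 4, holds.
Round 3 — no new extinctions; cascade stops.

2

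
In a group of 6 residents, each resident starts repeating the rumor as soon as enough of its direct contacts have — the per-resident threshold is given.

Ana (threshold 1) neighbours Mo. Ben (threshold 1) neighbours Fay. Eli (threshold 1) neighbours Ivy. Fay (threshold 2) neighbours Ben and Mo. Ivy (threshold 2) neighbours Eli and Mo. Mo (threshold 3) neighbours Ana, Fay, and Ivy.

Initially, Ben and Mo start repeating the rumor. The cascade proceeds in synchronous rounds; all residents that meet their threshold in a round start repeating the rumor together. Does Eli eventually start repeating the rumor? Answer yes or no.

Round 1 — Ben, Mo start repeating the rumor (initial).
Round 2 — checking thresholds:
  Ana: 1 of 1 neighbours ≥ 1, starts repeating the rumor.
  Fay: 2 of 2 neighbours ≥ 2, starts repeating the rumor.
  Ivy: 1 of 2 neighbours < 2, not yet.
Round 3 — no new spreads; cascade stops.

no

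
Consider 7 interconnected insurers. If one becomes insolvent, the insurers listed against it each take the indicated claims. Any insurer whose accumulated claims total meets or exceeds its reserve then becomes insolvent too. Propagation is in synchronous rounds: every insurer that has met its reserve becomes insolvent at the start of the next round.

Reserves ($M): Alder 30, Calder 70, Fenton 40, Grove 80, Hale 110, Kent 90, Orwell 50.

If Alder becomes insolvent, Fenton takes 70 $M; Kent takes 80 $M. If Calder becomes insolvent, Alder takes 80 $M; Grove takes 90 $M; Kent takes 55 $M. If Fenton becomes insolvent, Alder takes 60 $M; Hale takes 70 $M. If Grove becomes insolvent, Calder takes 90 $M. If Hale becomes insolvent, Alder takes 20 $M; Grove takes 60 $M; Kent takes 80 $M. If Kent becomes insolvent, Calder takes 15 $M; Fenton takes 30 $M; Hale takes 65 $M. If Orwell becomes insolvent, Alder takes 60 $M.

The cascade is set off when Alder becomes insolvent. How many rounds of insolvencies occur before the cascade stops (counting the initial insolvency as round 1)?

2

Round 1 — Alder becomes insolvent (initial).
  Fenton: +70 → 70 ≥ 40
  Kent: +80 → 80 < 90
Round 2 — Fenton becomes insolvent.
  Hale: +70 → 70 < 110
No further insolvencies.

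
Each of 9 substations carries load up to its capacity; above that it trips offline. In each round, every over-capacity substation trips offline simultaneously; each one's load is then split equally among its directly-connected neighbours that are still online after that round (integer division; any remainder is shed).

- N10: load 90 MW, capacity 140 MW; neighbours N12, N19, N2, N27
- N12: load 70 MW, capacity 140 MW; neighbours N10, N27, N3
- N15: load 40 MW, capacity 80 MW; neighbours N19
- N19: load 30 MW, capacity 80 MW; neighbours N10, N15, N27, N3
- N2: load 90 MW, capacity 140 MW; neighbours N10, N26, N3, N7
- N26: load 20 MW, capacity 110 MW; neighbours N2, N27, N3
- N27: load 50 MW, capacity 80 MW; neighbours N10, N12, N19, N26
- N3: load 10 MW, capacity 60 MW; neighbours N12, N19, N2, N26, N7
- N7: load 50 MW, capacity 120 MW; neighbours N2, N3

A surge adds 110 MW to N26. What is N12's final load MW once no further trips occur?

101

Round 1 — N26 at 130 > 110. N26 trips offline.
  N26 sheds 130 MW to N2, N27, N3: 43 each (1 lost).
    N2: 90+43 = 133 ≤ 140
    N27: 50+43 = 93 > 80
    N3: 10+43 = 53 ≤ 60
Round 2 — N27 trips offline.
  N27 sheds 93 MW to N10, N12, N19: 31 each.
    N10: 90+31 = 121 ≤ 140
    N12: 70+31 = 101 ≤ 140
    N19: 30+31 = 61 ≤ 80
No further trips.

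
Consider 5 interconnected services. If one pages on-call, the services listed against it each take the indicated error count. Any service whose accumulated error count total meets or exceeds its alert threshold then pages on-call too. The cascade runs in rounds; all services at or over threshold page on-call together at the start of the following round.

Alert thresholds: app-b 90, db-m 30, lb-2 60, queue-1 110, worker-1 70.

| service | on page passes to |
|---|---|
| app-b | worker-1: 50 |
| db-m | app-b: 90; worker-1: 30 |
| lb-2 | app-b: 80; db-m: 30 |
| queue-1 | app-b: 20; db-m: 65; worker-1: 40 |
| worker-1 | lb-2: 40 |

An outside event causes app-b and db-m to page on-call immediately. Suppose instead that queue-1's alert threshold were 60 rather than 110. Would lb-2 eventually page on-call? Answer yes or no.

no

With queue-1's alert threshold at 60:
Round 1 — app-b, db-m page on-call (initial).
  worker-1: +50+30 → 80 ≥ 70
Round 2 — worker-1 pages on-call.
  lb-2: +40 → 40 < 60
No further pages.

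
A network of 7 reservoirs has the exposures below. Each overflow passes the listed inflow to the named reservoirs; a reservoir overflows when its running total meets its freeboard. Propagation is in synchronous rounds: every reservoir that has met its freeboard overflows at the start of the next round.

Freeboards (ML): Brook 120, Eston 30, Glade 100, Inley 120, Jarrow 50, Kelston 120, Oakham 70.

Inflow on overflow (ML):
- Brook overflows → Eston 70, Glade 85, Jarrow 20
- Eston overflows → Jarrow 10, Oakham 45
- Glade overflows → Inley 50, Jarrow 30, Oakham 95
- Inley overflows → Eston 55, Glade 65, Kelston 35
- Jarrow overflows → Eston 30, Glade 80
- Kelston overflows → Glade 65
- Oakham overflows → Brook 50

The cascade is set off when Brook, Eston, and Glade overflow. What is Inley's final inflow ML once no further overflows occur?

50

Round 1 — Brook, Eston, Glade overflow (initial).
  Inley: +50 → 50 < 120
  Jarrow: +20+10+30 → 60 ≥ 50
  Oakham: +45+95 → 140 ≥ 70
Round 2 — Jarrow, Oakham overflow.
No further overflows.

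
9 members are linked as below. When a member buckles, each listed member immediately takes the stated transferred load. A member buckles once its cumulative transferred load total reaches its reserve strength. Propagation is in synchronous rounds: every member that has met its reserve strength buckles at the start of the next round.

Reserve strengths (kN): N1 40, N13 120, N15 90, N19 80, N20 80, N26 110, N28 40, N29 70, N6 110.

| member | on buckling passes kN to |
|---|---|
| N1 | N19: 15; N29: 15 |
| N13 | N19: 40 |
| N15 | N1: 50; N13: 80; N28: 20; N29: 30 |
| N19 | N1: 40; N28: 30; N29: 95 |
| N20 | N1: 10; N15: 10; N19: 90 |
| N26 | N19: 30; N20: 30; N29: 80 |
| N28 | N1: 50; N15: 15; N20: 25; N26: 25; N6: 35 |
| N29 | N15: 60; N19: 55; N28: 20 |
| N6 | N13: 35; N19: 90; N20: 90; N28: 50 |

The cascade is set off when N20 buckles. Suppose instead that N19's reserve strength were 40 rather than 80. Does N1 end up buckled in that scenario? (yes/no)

yes

With N19's reserve strength at 40:
Round 1 — N20 buckles (initial).
  N1: +10 → 10 < 40
  N15: +10 → 10 < 90
  N19: +90 → 90 ≥ 40
Round 2 — N19 buckles.
  N1: +40 → 50 ≥ 40
  N28: +30 → 30 < 40
  N29: +95 → 95 ≥ 70
Round 3 — N1, N29 buckle.
  N15: +60 → 70 < 90
  N28: +20 → 50 ≥ 40
Round 4 — N28 buckles.
  N15: +15 → 85 < 90
  N26: +25 → 25 < 110
  N6: +35 → 35 < 110
No further bucklings.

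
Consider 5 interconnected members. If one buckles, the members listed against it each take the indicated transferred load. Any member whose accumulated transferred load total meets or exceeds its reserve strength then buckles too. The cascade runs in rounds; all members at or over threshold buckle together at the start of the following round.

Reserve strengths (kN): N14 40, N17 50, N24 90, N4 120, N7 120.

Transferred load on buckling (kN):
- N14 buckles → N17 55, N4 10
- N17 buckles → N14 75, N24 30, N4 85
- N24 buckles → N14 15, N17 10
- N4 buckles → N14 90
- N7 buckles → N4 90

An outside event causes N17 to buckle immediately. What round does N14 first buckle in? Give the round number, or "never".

2

Round 1 — N17 buckles (initial).
  N14: +75 → 75 ≥ 40
  N24: +30 → 30 < 90
  N4: +85 → 85 < 120
Round 2 — N14 buckles.
  N4: +10 → 95 < 120
No further bucklings.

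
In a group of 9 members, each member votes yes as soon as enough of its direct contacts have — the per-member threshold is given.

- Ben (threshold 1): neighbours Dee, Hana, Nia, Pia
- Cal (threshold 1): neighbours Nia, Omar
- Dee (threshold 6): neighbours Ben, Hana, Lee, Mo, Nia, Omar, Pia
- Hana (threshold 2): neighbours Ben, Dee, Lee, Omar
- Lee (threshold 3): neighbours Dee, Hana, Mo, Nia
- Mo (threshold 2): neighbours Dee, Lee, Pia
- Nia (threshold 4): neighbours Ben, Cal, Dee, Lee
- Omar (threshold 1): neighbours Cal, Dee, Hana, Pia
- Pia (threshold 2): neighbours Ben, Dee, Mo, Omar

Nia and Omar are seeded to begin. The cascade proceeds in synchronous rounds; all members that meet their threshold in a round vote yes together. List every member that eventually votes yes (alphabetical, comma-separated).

Round 1 — Nia, Omar vote yes (initial).
Round 2 — checking thresholds:
  Ben: 1 of 4 neighbours ≥ 1, votes yes.
  Cal: 2 of 2 neighbours ≥ 1, votes yes.
  Dee: 2 of 7 neighbours < 6, below threshold.
  Hana: 1 of 4 neighbours < 2, below threshold.
  Lee: 1 of 4 neighbours < 3, below threshold.
  Pia: 1 of 4 neighbours < 2, below threshold.
Round 3 — checking thresholds:
  Dee: 3 of 7 neighbours < 6, below threshold.
  Hana: 2 of 4 neighbours ≥ 2, votes yes.
  Lee: 1 of 4 neighbours < 3, below threshold.
  Pia: 2 of 4 neighbours ≥ 2, votes yes.
Round 4 — no new yes votes; cascade stops.

Ben, Cal, Hana, Nia, Omar, Pia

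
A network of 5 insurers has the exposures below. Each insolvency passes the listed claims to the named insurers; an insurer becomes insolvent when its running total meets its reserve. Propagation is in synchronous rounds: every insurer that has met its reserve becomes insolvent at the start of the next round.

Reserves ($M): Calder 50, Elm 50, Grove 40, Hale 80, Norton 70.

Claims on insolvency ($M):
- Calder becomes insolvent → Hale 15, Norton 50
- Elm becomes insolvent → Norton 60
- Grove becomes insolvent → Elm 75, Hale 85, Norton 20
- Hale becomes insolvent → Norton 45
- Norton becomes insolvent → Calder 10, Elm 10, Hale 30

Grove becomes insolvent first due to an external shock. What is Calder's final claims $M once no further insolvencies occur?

10

Round 1 — Grove becomes insolvent (initial).
  Elm: +75 → 75 ≥ 50
  Hale: +85 → 85 ≥ 80
  Norton: +20 → 20 < 70
Round 2 — Elm, Hale become insolvent.
  Norton: +60+45 → 125 ≥ 70
Round 3 — Norton becomes insolvent.
  Calder: +10 → 10 < 50
No further insolvencies.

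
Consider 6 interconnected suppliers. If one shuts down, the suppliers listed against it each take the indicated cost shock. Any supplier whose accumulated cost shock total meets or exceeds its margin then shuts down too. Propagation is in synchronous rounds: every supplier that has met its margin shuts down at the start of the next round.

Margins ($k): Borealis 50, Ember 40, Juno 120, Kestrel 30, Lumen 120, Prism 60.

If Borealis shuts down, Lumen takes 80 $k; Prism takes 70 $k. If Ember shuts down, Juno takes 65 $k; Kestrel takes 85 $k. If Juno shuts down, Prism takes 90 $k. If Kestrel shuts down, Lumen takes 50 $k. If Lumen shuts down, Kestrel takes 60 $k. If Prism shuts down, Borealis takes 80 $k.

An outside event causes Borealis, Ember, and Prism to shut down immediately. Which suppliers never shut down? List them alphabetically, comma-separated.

Juno

Round 1 — Borealis, Ember, Prism shut down (initial).
  Juno: +65 → 65 < 120
  Kestrel: +85 → 85 ≥ 30
  Lumen: +80 → 80 < 120
Round 2 — Kestrel shuts down.
  Lumen: +50 → 130 ≥ 120
Round 3 — Lumen shuts down.
No further shutdowns.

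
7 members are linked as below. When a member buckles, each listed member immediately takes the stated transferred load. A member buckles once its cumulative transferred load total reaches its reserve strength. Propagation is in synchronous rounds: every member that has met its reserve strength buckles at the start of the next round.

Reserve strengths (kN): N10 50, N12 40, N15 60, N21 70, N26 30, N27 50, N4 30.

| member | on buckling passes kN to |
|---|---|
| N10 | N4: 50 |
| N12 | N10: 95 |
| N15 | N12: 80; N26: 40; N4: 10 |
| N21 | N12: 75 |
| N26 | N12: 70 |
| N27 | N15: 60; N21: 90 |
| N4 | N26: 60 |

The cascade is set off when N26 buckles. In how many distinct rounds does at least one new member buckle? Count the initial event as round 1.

Round 1 — N26 buckles (initial).
  N12: +70 → 70 ≥ 40
Round 2 — N12 buckles.
  N10: +95 → 95 ≥ 50
Round 3 — N10 buckles.
  N4: +50 → 50 ≥ 30
Round 4 — N4 buckles.
No further bucklings.

4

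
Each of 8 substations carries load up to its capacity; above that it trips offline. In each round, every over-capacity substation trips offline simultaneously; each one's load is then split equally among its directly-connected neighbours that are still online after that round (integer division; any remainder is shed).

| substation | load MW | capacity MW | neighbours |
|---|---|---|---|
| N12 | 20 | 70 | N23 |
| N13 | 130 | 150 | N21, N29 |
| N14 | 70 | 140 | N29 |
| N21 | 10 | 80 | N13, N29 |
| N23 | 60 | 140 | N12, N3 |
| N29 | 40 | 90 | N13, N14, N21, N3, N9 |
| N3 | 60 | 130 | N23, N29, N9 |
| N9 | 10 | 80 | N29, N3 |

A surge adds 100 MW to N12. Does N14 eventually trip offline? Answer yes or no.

Round 1 — N12 at 120 > 70. N12 trips offline.
  N12 sheds 120 MW to N23: 120 each.
    N23: 60+120 = 180 > 140
Round 2 — N23 trips offline.
  N23 sheds 180 MW to N3: 180 each.
    N3: 60+180 = 240 > 130
Round 3 — N3 trips offline.
  N3 sheds 240 MW to N29, N9: 120 each.
    N29: 40+120 = 160 > 90
    N9: 10+120 = 130 > 80
Round 4 — N29, N9 trip offline.
  N29 sheds 160 MW to N13, N14, N21: 53 each (1 lost).
    N13: 130+53 = 183 > 150
    N14: 70+53 = 123 ≤ 140
    N21: 10+53 = 63 ≤ 80
  N9 sheds 130 MW: no online neighbours, lost.
Round 5 — N13 trips offline.
  N13 sheds 183 MW to N21: 183 each.
    N21: 63+183 = 246 > 80
Round 6 — N21 trips offline.
  N21 sheds 246 MW: no online neighbours, lost.
No further trips.

no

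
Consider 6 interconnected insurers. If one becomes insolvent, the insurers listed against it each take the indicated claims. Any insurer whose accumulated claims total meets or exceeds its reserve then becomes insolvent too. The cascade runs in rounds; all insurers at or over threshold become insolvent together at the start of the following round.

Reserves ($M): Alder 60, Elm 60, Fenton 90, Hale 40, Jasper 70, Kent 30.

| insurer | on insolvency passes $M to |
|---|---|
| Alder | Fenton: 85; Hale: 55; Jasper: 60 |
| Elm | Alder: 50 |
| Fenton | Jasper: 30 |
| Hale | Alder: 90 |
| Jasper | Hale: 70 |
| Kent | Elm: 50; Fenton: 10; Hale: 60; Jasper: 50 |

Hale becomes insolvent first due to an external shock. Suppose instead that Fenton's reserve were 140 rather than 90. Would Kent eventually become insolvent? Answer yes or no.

With Fenton's reserve at 140:
Round 1 — Hale becomes insolvent (initial).
  Alder: +90 → 90 ≥ 60
Round 2 — Alder becomes insolvent.
  Fenton: +85 → 85 < 140
  Jasper: +60 → 60 < 70
No further insolvencies.

no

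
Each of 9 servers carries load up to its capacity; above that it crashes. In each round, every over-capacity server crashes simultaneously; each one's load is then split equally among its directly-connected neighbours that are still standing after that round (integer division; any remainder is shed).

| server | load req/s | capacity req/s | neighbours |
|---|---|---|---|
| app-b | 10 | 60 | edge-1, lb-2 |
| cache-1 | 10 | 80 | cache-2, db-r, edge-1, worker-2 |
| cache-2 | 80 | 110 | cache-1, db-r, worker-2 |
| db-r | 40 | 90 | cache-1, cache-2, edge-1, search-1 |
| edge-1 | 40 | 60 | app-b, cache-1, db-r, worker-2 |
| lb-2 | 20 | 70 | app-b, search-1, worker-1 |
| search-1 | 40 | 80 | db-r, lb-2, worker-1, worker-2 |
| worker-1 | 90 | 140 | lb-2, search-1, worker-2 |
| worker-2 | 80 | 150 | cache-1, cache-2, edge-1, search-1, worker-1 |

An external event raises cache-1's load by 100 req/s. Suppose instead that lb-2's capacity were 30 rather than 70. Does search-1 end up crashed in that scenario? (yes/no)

With lb-2's capacity at 30:
Round 1 — cache-1 at 110 > 80. cache-1 crashes.
  cache-1 sheds 110 req/s to cache-2, db-r, edge-1, worker-2: 27 each (2 lost).
    cache-2: 80+27 = 107 ≤ 110
    db-r: 40+27 = 67 ≤ 90
    edge-1: 40+27 = 67 > 60
    worker-2: 80+27 = 107 ≤ 150
Round 2 — edge-1 crashes.
  edge-1 sheds 67 req/s to app-b, db-r, worker-2: 22 each (1 lost).
    app-b: 10+22 = 32 ≤ 60
    db-r: 67+22 = 89 ≤ 90
    worker-2: 107+22 = 129 ≤ 150
No further crashes.

no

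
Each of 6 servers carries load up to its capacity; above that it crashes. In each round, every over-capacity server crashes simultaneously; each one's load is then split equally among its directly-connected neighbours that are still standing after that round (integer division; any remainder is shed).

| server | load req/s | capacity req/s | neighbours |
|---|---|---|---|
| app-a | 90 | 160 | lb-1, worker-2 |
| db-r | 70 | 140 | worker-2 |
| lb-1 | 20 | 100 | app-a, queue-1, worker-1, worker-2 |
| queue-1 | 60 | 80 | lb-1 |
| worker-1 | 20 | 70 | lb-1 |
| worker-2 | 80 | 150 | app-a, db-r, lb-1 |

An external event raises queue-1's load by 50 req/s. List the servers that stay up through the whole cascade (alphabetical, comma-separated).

app-a, db-r, worker-1, worker-2

Round 1 — queue-1 at 110 > 80. queue-1 crashes.
  queue-1 sheds 110 req/s to lb-1: 110 each.
    lb-1: 20+110 = 130 > 100
Round 2 — lb-1 crashes.
  lb-1 sheds 130 req/s to app-a, worker-1, worker-2: 43 each (1 lost).
    app-a: 90+43 = 133 ≤ 160
    worker-1: 20+43 = 63 ≤ 70
    worker-2: 80+43 = 123 ≤ 150
No further crashes.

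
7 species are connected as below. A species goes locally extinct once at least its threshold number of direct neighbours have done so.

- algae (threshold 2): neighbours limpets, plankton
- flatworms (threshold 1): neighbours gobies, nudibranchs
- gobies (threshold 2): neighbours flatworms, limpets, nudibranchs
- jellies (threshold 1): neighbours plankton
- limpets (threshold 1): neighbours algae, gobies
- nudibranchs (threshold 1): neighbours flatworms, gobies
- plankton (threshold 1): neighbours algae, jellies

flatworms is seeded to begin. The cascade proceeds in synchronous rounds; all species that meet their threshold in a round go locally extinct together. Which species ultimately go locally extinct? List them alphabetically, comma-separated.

Round 1 — flatworms goes locally extinct (initial).
Round 2 — checking thresholds:
  gobies: 1 of 3 neighbours < 2, not yet.
  nudibranchs: 1 of 2 neighbours ≥ 1, goes locally extinct.
Round 3 — checking thresholds:
  gobies: 2 of 3 neighbours ≥ 2, goes locally extinct.
Round 4 — checking thresholds:
  limpets: 1 of 2 neighbours ≥ 1, goes locally extinct.
Round 5 — no new extinctions; cascade stops.

flatworms, gobies, limpets, nudibranchs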